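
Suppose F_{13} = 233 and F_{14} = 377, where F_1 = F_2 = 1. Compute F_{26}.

121393

By the doubling identity F_{2k} = F_k(2F_{k+1} − F_k): F_{26} = 233·(2·377 − 233) = 233·521 = 121393.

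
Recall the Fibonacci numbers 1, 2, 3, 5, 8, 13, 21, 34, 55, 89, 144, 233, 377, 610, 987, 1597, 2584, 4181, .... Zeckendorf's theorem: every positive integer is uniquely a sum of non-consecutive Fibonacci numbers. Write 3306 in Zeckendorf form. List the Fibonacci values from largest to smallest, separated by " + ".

Greedily peel off the largest Fibonacci term at each step:
3306 − 2584 = 722
722 − 610 = 112
112 − 89 = 23
23 − 21 = 2
2 − 2 = 0
So 3306 = 2584 + 610 + 89 + 21 + 2, with no two terms consecutive in the sequence.

2584 + 610 + 89 + 21 + 2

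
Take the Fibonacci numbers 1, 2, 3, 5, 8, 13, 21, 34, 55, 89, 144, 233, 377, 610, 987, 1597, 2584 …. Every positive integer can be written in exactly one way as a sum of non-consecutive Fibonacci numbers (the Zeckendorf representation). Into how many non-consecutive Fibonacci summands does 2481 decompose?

subtract 1597 from 2481: 884 remains
subtract 610 from 884: 274 remains
subtract 233 from 274: 41 remains
subtract 34 from 41: 7 remains
subtract 5 from 7: 2 remains
subtract 2 from 2: 0 remains
2481 = 1597 + 610 + 233 + 34 + 5 + 2, which has 6 terms.

6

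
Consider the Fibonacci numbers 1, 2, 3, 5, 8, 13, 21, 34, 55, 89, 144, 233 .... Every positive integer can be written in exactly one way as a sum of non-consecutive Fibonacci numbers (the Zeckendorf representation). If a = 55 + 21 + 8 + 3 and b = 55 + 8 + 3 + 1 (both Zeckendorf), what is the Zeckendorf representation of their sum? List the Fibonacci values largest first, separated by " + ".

144 + 8 + 2

The two numbers are 87 and 67, so their sum is 154.
144 ≤ 154 < 233, so take 144; remainder 10
8 ≤ 10 < 13, so take 8; remainder 2
2 ≤ 2 < 3, so take 2; remainder 0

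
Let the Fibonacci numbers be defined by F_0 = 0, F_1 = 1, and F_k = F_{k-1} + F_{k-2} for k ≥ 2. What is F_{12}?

144

Iterating the recurrence up to F_{4} = 3 and F_{3} = 2:
F_{5} = F_{4} + F_{3} = 3 + 2 = 5
F_{6} = F_{5} + F_{4} = 5 + 3 = 8
F_{7} = F_{6} + F_{5} = 8 + 5 = 13
F_{8} = F_{7} + F_{6} = 13 + 8 = 21
F_{9} = F_{8} + F_{7} = 21 + 13 = 34
F_{10} = F_{9} + F_{8} = 34 + 21 = 55
F_{11} = F_{10} + F_{9} = 55 + 34 = 89
F_{12} = F_{11} + F_{10} = 89 + 55 = 144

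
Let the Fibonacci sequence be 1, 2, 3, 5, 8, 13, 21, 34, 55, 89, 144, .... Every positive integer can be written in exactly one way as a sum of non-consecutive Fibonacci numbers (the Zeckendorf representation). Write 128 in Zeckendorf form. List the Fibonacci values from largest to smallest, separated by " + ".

128: greatest Fibonacci not exceeding it is 89, leaving 39
39: greatest Fibonacci not exceeding it is 34, leaving 5
5: greatest Fibonacci not exceeding it is 5, leaving 0
So 128 = 89 + 34 + 5, with no two terms consecutive in the sequence.

89 + 34 + 5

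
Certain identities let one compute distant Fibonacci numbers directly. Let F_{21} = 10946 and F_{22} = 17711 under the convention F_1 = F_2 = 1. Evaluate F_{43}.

433494437

By F_{2k+1} = F_k² + F_{k+1}²: F_{43} = 10946² + 17711² = 119814916 + 313679521 = 433494437.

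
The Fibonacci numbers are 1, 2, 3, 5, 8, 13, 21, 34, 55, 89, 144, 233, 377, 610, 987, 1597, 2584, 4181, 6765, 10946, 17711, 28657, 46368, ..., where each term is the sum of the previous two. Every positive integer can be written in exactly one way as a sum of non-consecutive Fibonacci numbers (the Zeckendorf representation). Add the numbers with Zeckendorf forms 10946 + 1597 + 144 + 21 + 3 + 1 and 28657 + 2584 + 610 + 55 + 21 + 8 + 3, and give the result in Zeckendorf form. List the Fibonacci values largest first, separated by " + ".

28657 + 10946 + 4181 + 610 + 233 + 21 + 2

The two numbers are 12712 and 31938, so their sum is 44650.
28657 ≤ 44650 < 46368, so take 28657; remainder 15993
10946 ≤ 15993 < 17711, so take 10946; remainder 5047
4181 ≤ 5047 < 6765, so take 4181; remainder 866
610 ≤ 866 < 987, so take 610; remainder 256
233 ≤ 256 < 377, so take 233; remainder 23
21 ≤ 23 < 34, so take 21; remainder 2
2 ≤ 2 < 3, so take 2; remainder 0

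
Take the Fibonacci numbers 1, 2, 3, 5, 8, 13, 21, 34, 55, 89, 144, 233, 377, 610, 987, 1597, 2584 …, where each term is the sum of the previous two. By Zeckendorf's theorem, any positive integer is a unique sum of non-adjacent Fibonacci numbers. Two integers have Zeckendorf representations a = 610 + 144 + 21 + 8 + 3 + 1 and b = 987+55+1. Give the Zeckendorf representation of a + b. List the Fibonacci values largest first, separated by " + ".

The two numbers are 787 and 1043, so their sum is 1830.
Greedily peel off the largest Fibonacci term at each step:
largest Fibonacci ≤ 1830 is 1597; 1830 − 1597 = 233
largest Fibonacci ≤ 233 is 233; 233 − 233 = 0

1597 + 233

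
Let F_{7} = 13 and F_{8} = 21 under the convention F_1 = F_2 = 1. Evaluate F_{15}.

By F_{2k+1} = F_k² + F_{k+1}²: F_{15} = 13² + 21² = 169 + 441 = 610.

610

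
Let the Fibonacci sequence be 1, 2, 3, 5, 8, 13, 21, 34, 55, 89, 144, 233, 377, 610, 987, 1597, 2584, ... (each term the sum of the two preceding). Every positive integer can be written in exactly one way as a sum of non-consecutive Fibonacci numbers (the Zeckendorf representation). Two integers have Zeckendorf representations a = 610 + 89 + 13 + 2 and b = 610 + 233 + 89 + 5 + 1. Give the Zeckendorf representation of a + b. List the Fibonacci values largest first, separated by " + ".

1597 + 55

The two numbers are 714 and 938, so their sum is 1652.
Greedy algorithm:
take 1597 (≤ 1652); 1652 − 1597 = 55
take 55 (≤ 55); 55 − 55 = 0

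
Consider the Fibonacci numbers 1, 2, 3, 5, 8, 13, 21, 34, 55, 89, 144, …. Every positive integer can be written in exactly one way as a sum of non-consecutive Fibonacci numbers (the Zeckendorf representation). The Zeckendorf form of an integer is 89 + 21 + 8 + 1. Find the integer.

89 + 21 + 8 + 1 = 119.

119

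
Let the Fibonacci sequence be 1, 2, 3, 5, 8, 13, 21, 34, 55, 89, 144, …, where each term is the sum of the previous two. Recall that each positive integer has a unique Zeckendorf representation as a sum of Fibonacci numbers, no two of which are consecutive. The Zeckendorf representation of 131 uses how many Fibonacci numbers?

take 89 (≤ 131); 131 − 89 = 42
take 34 (≤ 42); 42 − 34 = 8
take 8 (≤ 8); 8 − 8 = 0
131 = 89 + 34 + 8, which has 3 terms.

3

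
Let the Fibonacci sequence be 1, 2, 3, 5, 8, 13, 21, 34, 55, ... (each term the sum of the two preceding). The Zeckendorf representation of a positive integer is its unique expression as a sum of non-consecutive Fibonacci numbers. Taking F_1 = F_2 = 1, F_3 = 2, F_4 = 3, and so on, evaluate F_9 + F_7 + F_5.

F_9 + F_7 + F_5 = 34 + 13 + 5 = 52.

52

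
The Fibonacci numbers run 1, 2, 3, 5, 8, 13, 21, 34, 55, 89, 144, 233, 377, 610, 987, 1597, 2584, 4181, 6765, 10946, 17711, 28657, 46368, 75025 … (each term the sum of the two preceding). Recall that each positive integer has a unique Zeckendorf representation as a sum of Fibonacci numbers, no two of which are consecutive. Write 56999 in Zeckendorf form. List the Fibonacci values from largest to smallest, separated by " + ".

46368 + 6765 + 2584 + 987 + 233 + 55 + 5 + 2

largest Fibonacci ≤ 56999 is 46368; 56999 − 46368 = 10631
largest Fibonacci ≤ 10631 is 6765; 10631 − 6765 = 3866
largest Fibonacci ≤ 3866 is 2584; 3866 − 2584 = 1282
largest Fibonacci ≤ 1282 is 987; 1282 − 987 = 295
largest Fibonacci ≤ 295 is 233; 295 − 233 = 62
largest Fibonacci ≤ 62 is 55; 62 − 55 = 7
largest Fibonacci ≤ 7 is 5; 7 − 5 = 2
largest Fibonacci ≤ 2 is 2; 2 − 2 = 0
So 56999 = 46368 + 6765 + 2584 + 987 + 233 + 55 + 5 + 2, with no two terms consecutive in the sequence.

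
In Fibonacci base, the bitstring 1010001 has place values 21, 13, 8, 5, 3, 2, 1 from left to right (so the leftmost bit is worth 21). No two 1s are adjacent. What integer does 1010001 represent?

30

Summing the place values of the 1 bits: 21 + 8 + 1 = 30.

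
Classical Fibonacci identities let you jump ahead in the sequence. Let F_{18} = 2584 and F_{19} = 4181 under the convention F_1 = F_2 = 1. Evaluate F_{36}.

14930352

By the doubling identity F_{2k} = F_k(2F_{k+1} − F_k): F_{36} = 2584·(2·4181 − 2584) = 2584·5778 = 14930352.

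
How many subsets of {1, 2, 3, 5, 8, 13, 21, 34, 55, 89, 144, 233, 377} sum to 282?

7

Each representation comes from the Zeckendorf form by replacing some F_k with F_{k−1} + F_{k−2} where possible.
282 = 233+34+13+2 = 233+34+8+5+2 = 144+89+34+13+2 = … (4 more), for 7 in all.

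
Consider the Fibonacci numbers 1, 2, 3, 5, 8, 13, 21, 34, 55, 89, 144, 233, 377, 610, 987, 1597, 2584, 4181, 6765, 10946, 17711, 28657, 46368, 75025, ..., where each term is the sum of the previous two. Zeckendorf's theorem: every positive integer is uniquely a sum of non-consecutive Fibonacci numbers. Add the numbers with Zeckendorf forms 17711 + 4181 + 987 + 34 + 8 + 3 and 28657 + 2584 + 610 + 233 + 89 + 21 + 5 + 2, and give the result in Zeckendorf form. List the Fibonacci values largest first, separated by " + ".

46368 + 6765 + 1597 + 377 + 13 + 5

The two numbers are 22924 and 32201, so their sum is 55125.
Greedy algorithm:
take 46368 (≤ 55125); 55125 − 46368 = 8757
take 6765 (≤ 8757); 8757 − 6765 = 1992
take 1597 (≤ 1992); 1992 − 1597 = 395
take 377 (≤ 395); 395 − 377 = 18
take 13 (≤ 18); 18 − 13 = 5
take 5 (≤ 5); 5 − 5 = 0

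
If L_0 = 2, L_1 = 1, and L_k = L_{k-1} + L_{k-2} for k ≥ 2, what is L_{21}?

Iterating the recurrence up to L_{17} = 3571 and L_{16} = 2207:
L_{18} = L_{17} + L_{16} = 3571 + 2207 = 5778
L_{19} = L_{18} + L_{17} = 5778 + 3571 = 9349
L_{20} = L_{19} + L_{18} = 9349 + 5778 = 15127
L_{21} = L_{20} + L_{19} = 15127 + 9349 = 24476

24476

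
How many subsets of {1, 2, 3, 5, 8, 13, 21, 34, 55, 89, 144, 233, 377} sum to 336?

13

336 = 233+89+13+1 = 233+89+8+5+1 = 233+55+34+13+1 = 233+89+8+3+2+1 = … (9 more), for 13 in all.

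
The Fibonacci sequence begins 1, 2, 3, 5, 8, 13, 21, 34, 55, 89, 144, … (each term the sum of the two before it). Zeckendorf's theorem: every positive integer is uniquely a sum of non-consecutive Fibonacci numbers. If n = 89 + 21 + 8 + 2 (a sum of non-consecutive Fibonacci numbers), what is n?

89 + 21 + 8 + 2 = 120.

120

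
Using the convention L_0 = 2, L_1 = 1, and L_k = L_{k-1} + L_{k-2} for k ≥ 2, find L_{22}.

39603

Iterating the recurrence up to L_{15} = 1364 and L_{14} = 843:
L_{16} = L_{15} + L_{14} = 1364 + 843 = 2207
L_{17} = L_{16} + L_{15} = 2207 + 1364 = 3571
L_{18} = L_{17} + L_{16} = 3571 + 2207 = 5778
L_{19} = L_{18} + L_{17} = 5778 + 3571 = 9349
L_{20} = L_{19} + L_{18} = 9349 + 5778 = 15127
L_{21} = L_{20} + L_{19} = 15127 + 9349 = 24476
L_{22} = L_{21} + L_{20} = 24476 + 15127 = 39603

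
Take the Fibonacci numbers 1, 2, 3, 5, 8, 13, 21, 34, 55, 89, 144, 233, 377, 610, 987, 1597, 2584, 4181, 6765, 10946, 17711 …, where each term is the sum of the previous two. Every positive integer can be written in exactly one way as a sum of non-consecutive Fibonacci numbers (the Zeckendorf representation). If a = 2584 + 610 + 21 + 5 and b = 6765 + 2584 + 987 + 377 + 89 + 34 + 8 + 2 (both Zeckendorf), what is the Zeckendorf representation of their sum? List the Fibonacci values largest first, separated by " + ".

The two numbers are 3220 and 10846, so their sum is 14066.
14066: greatest Fibonacci not exceeding it is 10946, leaving 3120
3120: greatest Fibonacci not exceeding it is 2584, leaving 536
536: greatest Fibonacci not exceeding it is 377, leaving 159
159: greatest Fibonacci not exceeding it is 144, leaving 15
15: greatest Fibonacci not exceeding it is 13, leaving 2
2: greatest Fibonacci not exceeding it is 2, leaving 0

10946 + 2584 + 377 + 144 + 13 + 2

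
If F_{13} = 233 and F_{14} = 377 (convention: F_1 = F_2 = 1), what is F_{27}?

196418

By F_{2k+1} = F_k² + F_{k+1}²: F_{27} = 233² + 377² = 54289 + 142129 = 196418.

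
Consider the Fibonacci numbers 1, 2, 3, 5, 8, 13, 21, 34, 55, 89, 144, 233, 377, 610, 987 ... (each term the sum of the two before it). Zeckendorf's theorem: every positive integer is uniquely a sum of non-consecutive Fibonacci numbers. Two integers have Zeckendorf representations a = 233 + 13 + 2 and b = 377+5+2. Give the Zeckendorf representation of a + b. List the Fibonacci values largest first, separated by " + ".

The two numbers are 248 and 384, so their sum is 632.
Repeatedly subtract the largest Fibonacci number that fits:
632 − 610 = 22
22 − 21 = 1
1 − 1 = 0

610 + 21 + 1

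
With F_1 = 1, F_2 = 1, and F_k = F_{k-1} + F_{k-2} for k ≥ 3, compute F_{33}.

Iterating the recurrence up to F_{28} = 317811 and F_{27} = 196418:
F_{29} = F_{28} + F_{27} = 317811 + 196418 = 514229
F_{30} = F_{29} + F_{28} = 514229 + 317811 = 832040
F_{31} = F_{30} + F_{29} = 832040 + 514229 = 1346269
F_{32} = F_{31} + F_{30} = 1346269 + 832040 = 2178309
F_{33} = F_{32} + F_{31} = 2178309 + 1346269 = 3524578

3524578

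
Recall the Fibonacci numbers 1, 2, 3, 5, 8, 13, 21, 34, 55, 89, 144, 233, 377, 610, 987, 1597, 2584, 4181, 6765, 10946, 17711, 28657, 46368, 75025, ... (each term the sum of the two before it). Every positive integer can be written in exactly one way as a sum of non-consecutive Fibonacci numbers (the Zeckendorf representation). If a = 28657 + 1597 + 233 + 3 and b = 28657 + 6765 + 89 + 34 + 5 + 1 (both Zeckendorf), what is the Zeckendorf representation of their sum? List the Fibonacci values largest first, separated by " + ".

The two numbers are 30490 and 35551, so their sum is 66041.
largest Fibonacci ≤ 66041 is 46368; 66041 − 46368 = 19673
largest Fibonacci ≤ 19673 is 17711; 19673 − 17711 = 1962
largest Fibonacci ≤ 1962 is 1597; 1962 − 1597 = 365
largest Fibonacci ≤ 365 is 233; 365 − 233 = 132
largest Fibonacci ≤ 132 is 89; 132 − 89 = 43
largest Fibonacci ≤ 43 is 34; 43 − 34 = 9
largest Fibonacci ≤ 9 is 8; 9 − 8 = 1
largest Fibonacci ≤ 1 is 1; 1 − 1 = 0

46368 + 17711 + 1597 + 233 + 89 + 34 + 8 + 1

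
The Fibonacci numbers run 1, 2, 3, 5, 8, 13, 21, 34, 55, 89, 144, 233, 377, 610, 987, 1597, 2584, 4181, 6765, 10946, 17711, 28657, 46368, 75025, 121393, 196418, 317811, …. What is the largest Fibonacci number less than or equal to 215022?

196418

196418 ≤ 215022 < 317811, so the largest Fibonacci number not exceeding 215022 is 196418.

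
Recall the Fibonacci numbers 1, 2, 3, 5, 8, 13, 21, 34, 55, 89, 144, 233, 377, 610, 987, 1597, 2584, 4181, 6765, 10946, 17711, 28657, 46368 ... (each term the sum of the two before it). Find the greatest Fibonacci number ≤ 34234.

28657

28657 ≤ 34234 < 46368, so the largest Fibonacci number not exceeding 34234 is 28657.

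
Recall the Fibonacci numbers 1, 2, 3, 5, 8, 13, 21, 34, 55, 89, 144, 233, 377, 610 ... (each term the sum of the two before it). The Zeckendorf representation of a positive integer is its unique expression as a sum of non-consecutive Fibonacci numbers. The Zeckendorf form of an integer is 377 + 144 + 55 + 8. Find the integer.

377 + 144 + 55 + 8 = 584.

584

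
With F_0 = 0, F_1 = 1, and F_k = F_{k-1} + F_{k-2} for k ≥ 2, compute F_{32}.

Iterating the recurrence up to F_{26} = 121393 and F_{25} = 75025:
F_{27} = F_{26} + F_{25} = 121393 + 75025 = 196418
F_{28} = F_{27} + F_{26} = 196418 + 121393 = 317811
F_{29} = F_{28} + F_{27} = 317811 + 196418 = 514229
F_{30} = F_{29} + F_{28} = 514229 + 317811 = 832040
F_{31} = F_{30} + F_{29} = 832040 + 514229 = 1346269
F_{32} = F_{31} + F_{30} = 1346269 + 832040 = 2178309

2178309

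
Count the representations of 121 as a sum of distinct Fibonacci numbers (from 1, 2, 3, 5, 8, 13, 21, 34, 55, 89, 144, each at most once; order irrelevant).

8

Each representation comes from the Zeckendorf form by replacing some F_k with F_{k−1} + F_{k−2} where possible.
121 = 89+21+8+3 = 89+21+8+2+1 = 55+34+21+8+3 = 89+21+5+3+2+1 = 55+34+21+8+2+1 = … (3 more), for 8 in all.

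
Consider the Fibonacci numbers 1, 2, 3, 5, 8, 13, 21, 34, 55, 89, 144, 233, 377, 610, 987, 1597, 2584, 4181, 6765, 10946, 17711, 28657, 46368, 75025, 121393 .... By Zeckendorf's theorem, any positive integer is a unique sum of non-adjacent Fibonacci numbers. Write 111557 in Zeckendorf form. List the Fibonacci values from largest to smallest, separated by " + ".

75025 + 28657 + 6765 + 987 + 89 + 34

subtract 75025 from 111557: 36532 remains
subtract 28657 from 36532: 7875 remains
subtract 6765 from 7875: 1110 remains
subtract 987 from 1110: 123 remains
subtract 89 from 123: 34 remains
subtract 34 from 34: 0 remains
So 111557 = 75025 + 28657 + 6765 + 987 + 89 + 34, with no two terms consecutive in the sequence.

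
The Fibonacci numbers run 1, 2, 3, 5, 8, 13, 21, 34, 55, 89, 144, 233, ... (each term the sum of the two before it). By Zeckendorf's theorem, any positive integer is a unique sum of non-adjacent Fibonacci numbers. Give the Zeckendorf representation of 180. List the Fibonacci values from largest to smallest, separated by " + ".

144 + 34 + 2

take 144 (≤ 180); 180 − 144 = 36
take 34 (≤ 36); 36 − 34 = 2
take 2 (≤ 2); 2 − 2 = 0
So 180 = 144 + 34 + 2, with no two terms consecutive in the sequence.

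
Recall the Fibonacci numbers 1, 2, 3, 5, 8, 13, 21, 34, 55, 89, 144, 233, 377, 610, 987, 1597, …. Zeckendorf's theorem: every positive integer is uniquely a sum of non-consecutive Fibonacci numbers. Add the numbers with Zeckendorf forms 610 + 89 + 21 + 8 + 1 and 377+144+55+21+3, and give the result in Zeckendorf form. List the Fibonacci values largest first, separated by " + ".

987 + 233 + 89 + 13 + 5 + 2

The two numbers are 729 and 600, so their sum is 1329.
Repeatedly subtract the largest Fibonacci number that fits:
1329 − 987 = 342
342 − 233 = 109
109 − 89 = 20
20 − 13 = 7
7 − 5 = 2
2 − 2 = 0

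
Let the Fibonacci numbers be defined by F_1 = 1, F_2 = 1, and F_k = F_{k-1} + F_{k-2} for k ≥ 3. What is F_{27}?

Iterating the recurrence up to F_{20} = 6765 and F_{19} = 4181:
F_{21} = F_{20} + F_{19} = 6765 + 4181 = 10946
F_{22} = F_{21} + F_{20} = 10946 + 6765 = 17711
F_{23} = F_{22} + F_{21} = 17711 + 10946 = 28657
F_{24} = F_{23} + F_{22} = 28657 + 17711 = 46368
F_{25} = F_{24} + F_{23} = 46368 + 28657 = 75025
F_{26} = F_{25} + F_{24} = 75025 + 46368 = 121393
F_{27} = F_{26} + F_{25} = 121393 + 75025 = 196418

196418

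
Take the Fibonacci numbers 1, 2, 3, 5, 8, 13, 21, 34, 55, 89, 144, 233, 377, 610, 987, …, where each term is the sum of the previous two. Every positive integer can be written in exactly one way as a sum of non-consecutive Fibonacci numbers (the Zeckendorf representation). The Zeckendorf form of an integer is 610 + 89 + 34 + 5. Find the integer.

610 + 89 + 34 + 5 = 738.

738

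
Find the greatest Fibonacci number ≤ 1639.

1597

1597 ≤ 1639 < 2584, so the largest Fibonacci number not exceeding 1639 is 1597.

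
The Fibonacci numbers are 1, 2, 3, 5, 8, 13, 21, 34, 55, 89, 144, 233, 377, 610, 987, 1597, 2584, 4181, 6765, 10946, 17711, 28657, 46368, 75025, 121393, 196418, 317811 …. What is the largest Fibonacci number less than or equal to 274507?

196418 ≤ 274507 < 317811, so the largest Fibonacci number not exceeding 274507 is 196418.

196418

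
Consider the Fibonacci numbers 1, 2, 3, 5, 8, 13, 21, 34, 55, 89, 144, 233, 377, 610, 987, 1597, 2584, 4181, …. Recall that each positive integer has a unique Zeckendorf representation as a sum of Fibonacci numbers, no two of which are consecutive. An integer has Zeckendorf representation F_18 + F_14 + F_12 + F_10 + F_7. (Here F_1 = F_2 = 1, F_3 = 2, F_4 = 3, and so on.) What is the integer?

3173

F_18 + F_14 + F_12 + F_10 + F_7 = 2584 + 377 + 144 + 55 + 13 = 3173.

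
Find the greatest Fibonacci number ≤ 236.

233

233 ≤ 236 < 377, so the largest Fibonacci number not exceeding 236 is 233.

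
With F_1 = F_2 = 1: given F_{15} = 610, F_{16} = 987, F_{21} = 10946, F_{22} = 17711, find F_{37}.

24157817

By the addition formula F_{m+n} = F_m F_{n+1} + F_{m−1} F_n with m=22, n=15: F_{37} = 17711·987 + 10946·610 = 17480757 + 6677060 = 24157817.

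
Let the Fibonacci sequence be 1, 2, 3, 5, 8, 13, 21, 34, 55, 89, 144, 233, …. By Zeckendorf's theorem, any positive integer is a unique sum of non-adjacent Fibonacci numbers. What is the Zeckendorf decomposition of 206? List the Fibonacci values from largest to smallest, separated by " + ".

144 + 55 + 5 + 2

take 144 (≤ 206); 206 − 144 = 62
take 55 (≤ 62); 62 − 55 = 7
take 5 (≤ 7); 7 − 5 = 2
take 2 (≤ 2); 2 − 2 = 0
So 206 = 144 + 55 + 5 + 2, with no two terms consecutive in the sequence.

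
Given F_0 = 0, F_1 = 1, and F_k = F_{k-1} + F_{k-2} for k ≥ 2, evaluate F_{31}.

Iterating the recurrence up to F_{27} = 196418 and F_{26} = 121393:
F_{28} = F_{27} + F_{26} = 196418 + 121393 = 317811
F_{29} = F_{28} + F_{27} = 317811 + 196418 = 514229
F_{30} = F_{29} + F_{28} = 514229 + 317811 = 832040
F_{31} = F_{30} + F_{29} = 832040 + 514229 = 1346269

1346269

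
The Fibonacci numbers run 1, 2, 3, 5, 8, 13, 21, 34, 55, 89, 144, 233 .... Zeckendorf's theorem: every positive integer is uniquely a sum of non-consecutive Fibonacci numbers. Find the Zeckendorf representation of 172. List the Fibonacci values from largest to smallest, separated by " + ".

144 + 21 + 5 + 2

largest Fibonacci ≤ 172 is 144; 172 − 144 = 28
largest Fibonacci ≤ 28 is 21; 28 − 21 = 7
largest Fibonacci ≤ 7 is 5; 7 − 5 = 2
largest Fibonacci ≤ 2 is 2; 2 − 2 = 0
So 172 = 144 + 21 + 5 + 2, with no two terms consecutive in the sequence.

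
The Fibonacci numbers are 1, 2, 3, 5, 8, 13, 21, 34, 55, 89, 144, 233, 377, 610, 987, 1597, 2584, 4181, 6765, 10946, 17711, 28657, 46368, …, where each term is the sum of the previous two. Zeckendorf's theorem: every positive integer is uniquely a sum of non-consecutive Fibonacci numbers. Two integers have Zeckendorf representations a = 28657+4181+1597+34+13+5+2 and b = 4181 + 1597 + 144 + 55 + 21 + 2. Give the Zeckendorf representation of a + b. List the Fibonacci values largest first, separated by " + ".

The two numbers are 34489 and 6000, so their sum is 40489.
take 28657 (≤ 40489); 40489 − 28657 = 11832
take 10946 (≤ 11832); 11832 − 10946 = 886
take 610 (≤ 886); 886 − 610 = 276
take 233 (≤ 276); 276 − 233 = 43
take 34 (≤ 43); 43 − 34 = 9
take 8 (≤ 9); 9 − 8 = 1
take 1 (≤ 1); 1 − 1 = 0

28657 + 10946 + 610 + 233 + 34 + 8 + 1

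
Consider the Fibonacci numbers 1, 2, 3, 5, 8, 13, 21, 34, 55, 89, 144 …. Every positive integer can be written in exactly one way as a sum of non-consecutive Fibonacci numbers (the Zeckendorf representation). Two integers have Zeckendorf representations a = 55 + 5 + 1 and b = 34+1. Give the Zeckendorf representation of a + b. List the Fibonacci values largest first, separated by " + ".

The two numbers are 61 and 35, so their sum is 96.
Greedily peel off the largest Fibonacci term at each step:
89 ≤ 96 < 144, so take 89; remainder 7
5 ≤ 7 < 8, so take 5; remainder 2
2 ≤ 2 < 3, so take 2; remainder 0

89 + 5 + 2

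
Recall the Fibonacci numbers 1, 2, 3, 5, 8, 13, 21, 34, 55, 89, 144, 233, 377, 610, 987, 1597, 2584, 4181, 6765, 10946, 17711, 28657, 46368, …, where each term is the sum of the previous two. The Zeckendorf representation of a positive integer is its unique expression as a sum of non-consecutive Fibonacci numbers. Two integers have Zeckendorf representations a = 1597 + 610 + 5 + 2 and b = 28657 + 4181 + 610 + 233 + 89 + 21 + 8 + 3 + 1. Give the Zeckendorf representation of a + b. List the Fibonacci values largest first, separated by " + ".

28657 + 6765 + 377 + 144 + 55 + 13 + 5 + 1

The two numbers are 2214 and 33803, so their sum is 36017.
Repeatedly subtract the largest Fibonacci number that fits:
take 28657 (≤ 36017); 36017 − 28657 = 7360
take 6765 (≤ 7360); 7360 − 6765 = 595
take 377 (≤ 595); 595 − 377 = 218
take 144 (≤ 218); 218 − 144 = 74
take 55 (≤ 74); 74 − 55 = 19
take 13 (≤ 19); 19 − 13 = 6
take 5 (≤ 6); 6 − 5 = 1
take 1 (≤ 1); 1 − 1 = 0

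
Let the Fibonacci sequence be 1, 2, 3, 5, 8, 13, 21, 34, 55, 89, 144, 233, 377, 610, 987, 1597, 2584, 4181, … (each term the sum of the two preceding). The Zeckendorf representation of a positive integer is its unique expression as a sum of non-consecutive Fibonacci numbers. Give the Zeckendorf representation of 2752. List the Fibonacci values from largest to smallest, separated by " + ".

Greedily peel off the largest Fibonacci term at each step:
2752 − 2584 = 168
168 − 144 = 24
24 − 21 = 3
3 − 3 = 0
So 2752 = 2584 + 144 + 21 + 3, with no two terms consecutive in the sequence.

2584 + 144 + 21 + 3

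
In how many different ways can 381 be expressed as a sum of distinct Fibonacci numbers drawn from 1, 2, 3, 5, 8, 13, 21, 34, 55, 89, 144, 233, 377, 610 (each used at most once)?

Each representation comes from the Zeckendorf form by replacing some F_k with F_{k−1} + F_{k−2} where possible.
381 = 377+3+1 = 233+144+3+1 = 233+89+55+3+1 = 233+89+34+21+3+1 = … (1 more), for 5 in all.

5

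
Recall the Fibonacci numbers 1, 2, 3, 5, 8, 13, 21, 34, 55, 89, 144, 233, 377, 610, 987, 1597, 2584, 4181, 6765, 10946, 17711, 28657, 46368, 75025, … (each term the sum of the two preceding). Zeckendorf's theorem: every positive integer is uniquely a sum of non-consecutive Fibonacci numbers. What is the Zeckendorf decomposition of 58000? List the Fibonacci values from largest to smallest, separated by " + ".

Greedily peel off the largest Fibonacci term at each step:
largest Fibonacci ≤ 58000 is 46368; 58000 − 46368 = 11632
largest Fibonacci ≤ 11632 is 10946; 11632 − 10946 = 686
largest Fibonacci ≤ 686 is 610; 686 − 610 = 76
largest Fibonacci ≤ 76 is 55; 76 − 55 = 21
largest Fibonacci ≤ 21 is 21; 21 − 21 = 0
So 58000 = 46368 + 10946 + 610 + 55 + 21, with no two terms consecutive in the sequence.

46368 + 10946 + 610 + 55 + 21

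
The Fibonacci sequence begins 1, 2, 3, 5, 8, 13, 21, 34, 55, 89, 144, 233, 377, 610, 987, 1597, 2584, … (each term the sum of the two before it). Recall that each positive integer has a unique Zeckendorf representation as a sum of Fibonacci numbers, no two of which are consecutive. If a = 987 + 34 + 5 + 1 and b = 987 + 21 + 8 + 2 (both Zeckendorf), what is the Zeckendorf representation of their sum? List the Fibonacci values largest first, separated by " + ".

The two numbers are 1027 and 1018, so their sum is 2045.
Greedy algorithm:
subtract 1597 from 2045: 448 remains
subtract 377 from 448: 71 remains
subtract 55 from 71: 16 remains
subtract 13 from 16: 3 remains
subtract 3 from 3: 0 remains

1597 + 377 + 55 + 13 + 3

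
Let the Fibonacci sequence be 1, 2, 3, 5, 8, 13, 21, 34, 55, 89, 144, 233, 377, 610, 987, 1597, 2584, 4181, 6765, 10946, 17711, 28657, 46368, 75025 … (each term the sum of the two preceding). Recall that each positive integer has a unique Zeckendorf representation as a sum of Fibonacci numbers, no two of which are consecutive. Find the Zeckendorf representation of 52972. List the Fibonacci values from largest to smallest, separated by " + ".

Repeatedly subtract the largest Fibonacci number that fits:
46368 ≤ 52972 < 75025, so take 46368; remainder 6604
4181 ≤ 6604 < 6765, so take 4181; remainder 2423
1597 ≤ 2423 < 2584, so take 1597; remainder 826
610 ≤ 826 < 987, so take 610; remainder 216
144 ≤ 216 < 233, so take 144; remainder 72
55 ≤ 72 < 89, so take 55; remainder 17
13 ≤ 17 < 21, so take 13; remainder 4
3 ≤ 4 < 5, so take 3; remainder 1
1 ≤ 1 < 2, so take 1; remainder 0
So 52972 = 46368 + 4181 + 1597 + 610 + 144 + 55 + 13 + 3 + 1, with no two terms consecutive in the sequence.

46368 + 4181 + 1597 + 610 + 144 + 55 + 13 + 3 + 1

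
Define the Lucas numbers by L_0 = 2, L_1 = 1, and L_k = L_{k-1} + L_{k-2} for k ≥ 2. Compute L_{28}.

Iterating the recurrence up to L_{22} = 39603 and L_{21} = 24476:
L_{23} = L_{22} + L_{21} = 39603 + 24476 = 64079
L_{24} = L_{23} + L_{22} = 64079 + 39603 = 103682
L_{25} = L_{24} + L_{23} = 103682 + 64079 = 167761
L_{26} = L_{25} + L_{24} = 167761 + 103682 = 271443
L_{27} = L_{26} + L_{25} = 271443 + 167761 = 439204
L_{28} = L_{27} + L_{26} = 439204 + 271443 = 710647

710647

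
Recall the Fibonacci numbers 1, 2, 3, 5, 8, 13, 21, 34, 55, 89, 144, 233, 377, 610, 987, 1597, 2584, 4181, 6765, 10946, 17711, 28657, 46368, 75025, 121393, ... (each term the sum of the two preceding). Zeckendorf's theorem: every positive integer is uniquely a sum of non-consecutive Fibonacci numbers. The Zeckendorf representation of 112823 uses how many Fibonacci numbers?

Greedily peel off the largest Fibonacci term at each step:
largest Fibonacci ≤ 112823 is 75025; 112823 − 75025 = 37798
largest Fibonacci ≤ 37798 is 28657; 37798 − 28657 = 9141
largest Fibonacci ≤ 9141 is 6765; 9141 − 6765 = 2376
largest Fibonacci ≤ 2376 is 1597; 2376 − 1597 = 779
largest Fibonacci ≤ 779 is 610; 779 − 610 = 169
largest Fibonacci ≤ 169 is 144; 169 − 144 = 25
largest Fibonacci ≤ 25 is 21; 25 − 21 = 4
largest Fibonacci ≤ 4 is 3; 4 − 3 = 1
largest Fibonacci ≤ 1 is 1; 1 − 1 = 0
112823 = 75025 + 28657 + 6765 + 1597 + 610 + 144 + 21 + 3 + 1, which has 9 terms.

9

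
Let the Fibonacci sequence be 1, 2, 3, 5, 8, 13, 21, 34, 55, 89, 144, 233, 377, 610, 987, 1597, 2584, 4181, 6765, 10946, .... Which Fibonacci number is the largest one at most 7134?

6765 ≤ 7134 < 10946, so the largest Fibonacci number not exceeding 7134 is 6765.

6765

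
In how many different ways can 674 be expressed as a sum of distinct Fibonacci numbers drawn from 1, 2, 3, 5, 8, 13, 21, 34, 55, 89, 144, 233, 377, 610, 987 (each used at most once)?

674 = 610+55+8+1 = 610+55+5+3+1 = 610+34+21+8+1 = 377+233+55+8+1 = … (11 more), for 15 in all.

15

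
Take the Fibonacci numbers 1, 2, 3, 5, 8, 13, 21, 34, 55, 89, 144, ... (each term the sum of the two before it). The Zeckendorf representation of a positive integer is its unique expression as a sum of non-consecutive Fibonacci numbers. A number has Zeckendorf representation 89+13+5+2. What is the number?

89+13+5+2 = 109.

109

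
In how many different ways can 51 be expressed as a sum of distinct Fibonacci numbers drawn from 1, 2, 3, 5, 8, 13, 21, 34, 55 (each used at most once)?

3

Starting from the Zeckendorf form and repeatedly splitting a term F_k into F_{k−1} + F_{k−2} (when neither is already used) reaches every representation.
51 = 34+13+3+1 = 34+8+5+3+1 = 21+13+8+5+3+1 — 3 representations.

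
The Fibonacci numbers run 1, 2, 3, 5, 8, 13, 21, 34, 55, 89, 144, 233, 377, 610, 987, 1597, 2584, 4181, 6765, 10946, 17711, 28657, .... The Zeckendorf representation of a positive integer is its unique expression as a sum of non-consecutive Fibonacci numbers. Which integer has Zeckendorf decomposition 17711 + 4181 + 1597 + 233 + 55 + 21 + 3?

23801

17711 + 4181 + 1597 + 233 + 55 + 21 + 3 = 23801.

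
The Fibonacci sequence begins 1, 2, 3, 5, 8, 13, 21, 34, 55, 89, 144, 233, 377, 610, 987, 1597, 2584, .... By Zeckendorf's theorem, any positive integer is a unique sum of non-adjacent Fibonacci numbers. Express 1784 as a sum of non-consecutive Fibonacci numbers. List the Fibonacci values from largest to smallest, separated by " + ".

1597 + 144 + 34 + 8 + 1

Greedy algorithm:
1784: greatest Fibonacci not exceeding it is 1597, leaving 187
187: greatest Fibonacci not exceeding it is 144, leaving 43
43: greatest Fibonacci not exceeding it is 34, leaving 9
9: greatest Fibonacci not exceeding it is 8, leaving 1
1: greatest Fibonacci not exceeding it is 1, leaving 0
So 1784 = 1597 + 144 + 34 + 8 + 1, with no two terms consecutive in the sequence.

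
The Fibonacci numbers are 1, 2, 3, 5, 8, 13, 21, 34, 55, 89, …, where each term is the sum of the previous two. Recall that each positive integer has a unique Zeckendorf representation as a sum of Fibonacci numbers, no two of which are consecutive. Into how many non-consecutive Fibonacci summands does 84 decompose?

3

Greedy algorithm:
subtract 55 from 84: 29 remains
subtract 21 from 29: 8 remains
subtract 8 from 8: 0 remains
84 = 55 + 21 + 8, which has 3 terms.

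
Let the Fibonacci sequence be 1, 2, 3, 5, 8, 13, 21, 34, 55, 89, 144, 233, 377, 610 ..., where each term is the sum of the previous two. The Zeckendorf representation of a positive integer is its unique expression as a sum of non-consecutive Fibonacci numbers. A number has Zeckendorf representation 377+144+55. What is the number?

576

377+144+55 = 576.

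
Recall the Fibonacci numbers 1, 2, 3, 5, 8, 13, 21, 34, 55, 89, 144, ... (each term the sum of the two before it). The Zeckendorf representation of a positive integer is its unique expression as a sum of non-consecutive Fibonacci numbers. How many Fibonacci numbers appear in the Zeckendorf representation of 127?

4

Repeatedly subtract the largest Fibonacci number that fits:
89 ≤ 127 < 144, so take 89; remainder 38
34 ≤ 38 < 55, so take 34; remainder 4
3 ≤ 4 < 5, so take 3; remainder 1
1 ≤ 1 < 2, so take 1; remainder 0
127 = 89 + 34 + 3 + 1, which has 4 terms.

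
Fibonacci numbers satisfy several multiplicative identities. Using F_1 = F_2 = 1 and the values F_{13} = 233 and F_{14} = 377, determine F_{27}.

By F_{2k+1} = F_k² + F_{k+1}²: F_{27} = 233² + 377² = 54289 + 142129 = 196418.

196418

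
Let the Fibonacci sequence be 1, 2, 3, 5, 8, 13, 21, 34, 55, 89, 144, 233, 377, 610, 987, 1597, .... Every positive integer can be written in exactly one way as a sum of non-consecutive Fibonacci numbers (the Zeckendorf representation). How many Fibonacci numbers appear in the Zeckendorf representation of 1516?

4

subtract 987 from 1516: 529 remains
subtract 377 from 529: 152 remains
subtract 144 from 152: 8 remains
subtract 8 from 8: 0 remains
1516 = 987 + 377 + 144 + 8, which has 4 terms.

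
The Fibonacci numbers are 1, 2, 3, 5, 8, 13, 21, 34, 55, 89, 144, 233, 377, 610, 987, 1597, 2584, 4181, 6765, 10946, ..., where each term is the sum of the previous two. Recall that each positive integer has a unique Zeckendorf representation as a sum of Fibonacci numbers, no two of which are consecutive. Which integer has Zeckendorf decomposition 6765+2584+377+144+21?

9891

6765+2584+377+144+21 = 9891.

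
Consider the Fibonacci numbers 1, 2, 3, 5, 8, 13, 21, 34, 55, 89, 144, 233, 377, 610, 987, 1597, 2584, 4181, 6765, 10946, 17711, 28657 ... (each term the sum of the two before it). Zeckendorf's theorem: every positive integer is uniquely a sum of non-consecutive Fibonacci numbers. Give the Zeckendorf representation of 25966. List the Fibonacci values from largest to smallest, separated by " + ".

17711 + 6765 + 987 + 377 + 89 + 34 + 3

Repeatedly subtract the largest Fibonacci number that fits:
25966 − 17711 = 8255
8255 − 6765 = 1490
1490 − 987 = 503
503 − 377 = 126
126 − 89 = 37
37 − 34 = 3
3 − 3 = 0
So 25966 = 17711 + 6765 + 987 + 377 + 89 + 34 + 3, with no two terms consecutive in the sequence.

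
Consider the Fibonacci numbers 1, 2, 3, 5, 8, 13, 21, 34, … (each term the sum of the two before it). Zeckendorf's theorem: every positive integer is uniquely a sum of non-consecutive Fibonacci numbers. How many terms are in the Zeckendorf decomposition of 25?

3

largest Fibonacci ≤ 25 is 21; 25 − 21 = 4
largest Fibonacci ≤ 4 is 3; 4 − 3 = 1
largest Fibonacci ≤ 1 is 1; 1 − 1 = 0
25 = 21 + 3 + 1, which has 3 terms.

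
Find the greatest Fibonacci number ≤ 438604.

317811

317811 ≤ 438604 < 514229, so the largest Fibonacci number not exceeding 438604 is 317811.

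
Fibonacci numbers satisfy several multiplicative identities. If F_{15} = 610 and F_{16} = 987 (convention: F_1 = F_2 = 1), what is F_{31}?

1346269

By F_{2k+1} = F_k² + F_{k+1}²: F_{31} = 610² + 987² = 372100 + 974169 = 1346269.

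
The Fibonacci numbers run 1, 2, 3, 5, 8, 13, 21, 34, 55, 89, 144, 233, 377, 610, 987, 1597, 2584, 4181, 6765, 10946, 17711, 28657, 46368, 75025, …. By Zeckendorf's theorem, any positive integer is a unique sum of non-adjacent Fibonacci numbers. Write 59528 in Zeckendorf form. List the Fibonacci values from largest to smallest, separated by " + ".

46368 + 10946 + 1597 + 610 + 5 + 2

Greedily peel off the largest Fibonacci term at each step:
largest Fibonacci ≤ 59528 is 46368; 59528 − 46368 = 13160
largest Fibonacci ≤ 13160 is 10946; 13160 − 10946 = 2214
largest Fibonacci ≤ 2214 is 1597; 2214 − 1597 = 617
largest Fibonacci ≤ 617 is 610; 617 − 610 = 7
largest Fibonacci ≤ 7 is 5; 7 − 5 = 2
largest Fibonacci ≤ 2 is 2; 2 − 2 = 0
So 59528 = 46368 + 10946 + 1597 + 610 + 5 + 2, with no two terms consecutive in the sequence.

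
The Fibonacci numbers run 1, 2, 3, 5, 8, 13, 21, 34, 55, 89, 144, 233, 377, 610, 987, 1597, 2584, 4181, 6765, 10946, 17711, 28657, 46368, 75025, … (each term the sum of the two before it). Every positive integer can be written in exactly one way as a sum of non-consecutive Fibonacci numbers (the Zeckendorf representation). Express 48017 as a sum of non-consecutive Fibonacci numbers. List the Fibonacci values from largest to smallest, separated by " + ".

take 46368 (≤ 48017); 48017 − 46368 = 1649
take 1597 (≤ 1649); 1649 − 1597 = 52
take 34 (≤ 52); 52 − 34 = 18
take 13 (≤ 18); 18 − 13 = 5
take 5 (≤ 5); 5 − 5 = 0
So 48017 = 46368 + 1597 + 34 + 13 + 5, with no two terms consecutive in the sequence.

46368 + 1597 + 34 + 13 + 5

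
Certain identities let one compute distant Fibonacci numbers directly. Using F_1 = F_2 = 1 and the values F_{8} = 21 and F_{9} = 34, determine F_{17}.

By F_{2k+1} = F_k² + F_{k+1}²: F_{17} = 21² + 34² = 441 + 1156 = 1597.

1597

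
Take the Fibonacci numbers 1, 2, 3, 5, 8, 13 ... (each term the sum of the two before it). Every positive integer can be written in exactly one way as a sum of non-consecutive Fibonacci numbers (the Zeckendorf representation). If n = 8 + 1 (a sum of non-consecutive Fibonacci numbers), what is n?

8 + 1 = 9.

9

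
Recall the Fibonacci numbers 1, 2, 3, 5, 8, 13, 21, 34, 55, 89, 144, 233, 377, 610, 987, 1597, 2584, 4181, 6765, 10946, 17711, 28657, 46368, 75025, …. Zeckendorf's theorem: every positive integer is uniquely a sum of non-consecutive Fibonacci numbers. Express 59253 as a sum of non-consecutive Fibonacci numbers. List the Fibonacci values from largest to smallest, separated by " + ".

Greedy algorithm:
take 46368 (≤ 59253); 59253 − 46368 = 12885
take 10946 (≤ 12885); 12885 − 10946 = 1939
take 1597 (≤ 1939); 1939 − 1597 = 342
take 233 (≤ 342); 342 − 233 = 109
take 89 (≤ 109); 109 − 89 = 20
take 13 (≤ 20); 20 − 13 = 7
take 5 (≤ 7); 7 − 5 = 2
take 2 (≤ 2); 2 − 2 = 0
So 59253 = 46368 + 10946 + 1597 + 233 + 89 + 13 + 5 + 2, with no two terms consecutive in the sequence.

46368 + 10946 + 1597 + 233 + 89 + 13 + 5 + 2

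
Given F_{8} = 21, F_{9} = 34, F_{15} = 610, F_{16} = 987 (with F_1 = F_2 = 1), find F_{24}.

By the addition formula F_{m+n} = F_m F_{n+1} + F_{m−1} F_n with m=16, n=8: F_{24} = 987·34 + 610·21 = 33558 + 12810 = 46368.

46368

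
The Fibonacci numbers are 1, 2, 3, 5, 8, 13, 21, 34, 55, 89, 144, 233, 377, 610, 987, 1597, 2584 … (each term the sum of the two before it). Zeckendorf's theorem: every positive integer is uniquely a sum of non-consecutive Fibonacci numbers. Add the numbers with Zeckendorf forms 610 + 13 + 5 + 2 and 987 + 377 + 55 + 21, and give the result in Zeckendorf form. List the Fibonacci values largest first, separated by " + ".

The two numbers are 630 and 1440, so their sum is 2070.
Greedy algorithm:
take 1597 (≤ 2070); 2070 − 1597 = 473
take 377 (≤ 473); 473 − 377 = 96
take 89 (≤ 96); 96 − 89 = 7
take 5 (≤ 7); 7 − 5 = 2
take 2 (≤ 2); 2 − 2 = 0

1597 + 377 + 89 + 5 + 2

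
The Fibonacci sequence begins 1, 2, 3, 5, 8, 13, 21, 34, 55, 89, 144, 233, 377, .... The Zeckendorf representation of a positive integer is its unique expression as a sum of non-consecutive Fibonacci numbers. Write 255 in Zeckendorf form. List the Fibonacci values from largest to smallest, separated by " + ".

Greedily peel off the largest Fibonacci term at each step:
233 ≤ 255 < 377, so take 233; remainder 22
21 ≤ 22 < 34, so take 21; remainder 1
1 ≤ 1 < 2, so take 1; remainder 0
So 255 = 233 + 21 + 1, with no two terms consecutive in the sequence.

233 + 21 + 1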